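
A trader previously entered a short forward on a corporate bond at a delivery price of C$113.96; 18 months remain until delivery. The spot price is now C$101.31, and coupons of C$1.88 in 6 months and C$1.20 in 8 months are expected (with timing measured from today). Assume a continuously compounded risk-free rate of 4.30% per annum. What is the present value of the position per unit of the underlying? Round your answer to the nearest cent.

PV(remaining coupons) I = 1.88·e^(−0.0430·6/12) + 1.20·e^(−0.0430·8/12) = 3.0061
Current forward F = (S − I)·e^(rT) = (101.31 − 3.0061)·e^(0.0430·18/12) = 98.3039 × 1.066626 = 104.8535
Value (long) = (F − K)·e^(−rT) = (104.8535 − 113.96) × 0.937536 = -8.5377
Short position value = −(long value) = C$8.54

C$8.54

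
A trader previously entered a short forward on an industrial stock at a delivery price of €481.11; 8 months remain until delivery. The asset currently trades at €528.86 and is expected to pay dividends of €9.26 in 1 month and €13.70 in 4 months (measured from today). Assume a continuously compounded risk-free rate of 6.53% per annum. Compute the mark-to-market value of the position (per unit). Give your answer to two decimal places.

PV(remaining dividends) I = 9.26·e^(−0.0653·1/12) + 13.70·e^(−0.0653·4/12) = 22.6148
Current forward F = (S − I)·e^(rT) = (528.86 − 22.6148)·e^(0.0653·8/12) = 506.2452 × 1.044495 = 528.7706
Value (long) = (F − K)·e^(−rT) = (528.7706 − 481.11) × 0.957401 = 45.6303
Short position value = −(long value) = -€45.63

-€45.63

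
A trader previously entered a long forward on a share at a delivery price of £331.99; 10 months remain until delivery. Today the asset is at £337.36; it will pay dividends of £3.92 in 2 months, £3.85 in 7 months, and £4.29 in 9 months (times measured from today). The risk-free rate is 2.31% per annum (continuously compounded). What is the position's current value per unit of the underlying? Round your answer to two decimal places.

-£0.22

PV(remaining dividends) I = 3.92·e^(−0.0231·2/12) + 3.85·e^(−0.0231·7/12) + 4.29·e^(−0.0231·9/12) = 11.9197
Current forward F = (S − I)·e^(rT) = (337.36 − 11.9197)·e^(0.0231·10/12) = 325.4403 × 1.019436 = 331.7656
Value (long) = (F − K)·e^(−rT) = (331.7656 − 331.99) × 0.980934 = -0.2201
Value = -£0.22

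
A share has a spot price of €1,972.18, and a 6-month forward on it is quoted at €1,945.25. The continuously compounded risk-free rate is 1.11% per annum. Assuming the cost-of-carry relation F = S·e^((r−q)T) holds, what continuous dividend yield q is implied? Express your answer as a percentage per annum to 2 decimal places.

3.86%

From F = S·e^((r−q)T): (r − q) = ln(F/S)/T
ln(1945.25/1972.18) = ln(0.986345) = -0.013749
(r − q) = -0.013749 / (6/12) = -0.027498
q = r − ln(F/S)/T = 0.0111 + 0.027498 = 0.038598
q = 3.86%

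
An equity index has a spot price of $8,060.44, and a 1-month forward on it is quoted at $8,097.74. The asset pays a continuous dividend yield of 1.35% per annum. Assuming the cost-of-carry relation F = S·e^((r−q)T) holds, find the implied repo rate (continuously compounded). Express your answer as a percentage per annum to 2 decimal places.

From F = S·e^((r−q)T): (r − q) = ln(F/S)/T
ln(8097.74/8060.44) = ln(1.004628) = 0.004617
(r − q) = 0.004617 / (1/12) = 0.055404
r = ln(F/S)/T + q = 0.055404 + 0.0135 = 0.068904
r = 6.89%

6.89%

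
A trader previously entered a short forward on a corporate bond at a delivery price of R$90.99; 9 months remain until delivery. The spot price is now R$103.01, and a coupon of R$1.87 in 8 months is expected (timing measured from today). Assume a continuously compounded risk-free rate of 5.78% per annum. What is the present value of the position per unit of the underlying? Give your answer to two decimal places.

PV(remaining coupons) I = 1.87·e^(−0.0578·8/12) = 1.7993
Current forward F = (S − I)·e^(rT) = (103.01 − 1.7993)·e^(0.0578·9/12) = 101.2107 × 1.044303 = 105.6946
Value (long) = (F − K)·e^(−rT) = (105.6946 − 90.99) × 0.957576 = 14.0808
Short position value = −(long value) = -R$14.08

-R$14.08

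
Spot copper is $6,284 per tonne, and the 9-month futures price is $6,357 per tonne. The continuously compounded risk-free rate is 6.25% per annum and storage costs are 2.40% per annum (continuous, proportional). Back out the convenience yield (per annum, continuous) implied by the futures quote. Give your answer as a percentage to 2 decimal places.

F = S·e^((r+u−y)T) ⇒ (r+u−y) = ln(F/S)/T
ln(6357/6284) = 0.011550; /T ⇒ 0.015400
y = r + u − ln(F/S)/T = 0.0625 + 0.0240 − 0.015400 = 0.071100
y = 7.11%

7.11%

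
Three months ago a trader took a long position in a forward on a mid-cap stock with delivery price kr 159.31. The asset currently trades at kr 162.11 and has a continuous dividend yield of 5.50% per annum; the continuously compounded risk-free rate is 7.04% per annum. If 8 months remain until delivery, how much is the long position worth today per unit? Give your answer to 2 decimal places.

kr 4.27

Current fair forward for the remaining 8 months: F = S·e^((r − q)·T), (r − q) = 0.0704 − 0.0550 = 0.0154
F = 162.11 · e^(0.0154 × 8/12) = 162.11 × 1.010320 = 163.7830
Value of long forward = (F − K)·e^(−rT) = (163.7830 − 159.31) · e^(−0.0704·8/12)
= 4.4730 × 0.954151 = 4.27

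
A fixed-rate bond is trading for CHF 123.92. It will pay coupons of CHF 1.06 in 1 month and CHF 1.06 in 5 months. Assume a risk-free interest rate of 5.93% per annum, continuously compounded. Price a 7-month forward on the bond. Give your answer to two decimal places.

CHF 126.12

PV(coupons) I = 1.06·e^(−0.0593·1/12) + 1.06·e^(−0.0593·5/12)
I = 1.0548 + 1.0341 = 2.0889
F = (S − I)·e^(rT) = (123.92 − 2.0889) · e^(0.0593·7/12)
= 121.8311 · e^0.034592 = 121.8311 × 1.035197 = CHF 126.12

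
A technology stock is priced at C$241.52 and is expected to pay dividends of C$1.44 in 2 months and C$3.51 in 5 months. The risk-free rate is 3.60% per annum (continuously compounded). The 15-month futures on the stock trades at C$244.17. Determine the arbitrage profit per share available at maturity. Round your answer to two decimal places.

C$3.35 per share

PV(dividends) I = 1.44·e^(−0.0360·2/12) + 3.51·e^(−0.0360·5/12) = 4.8891
Fair futures F* = (S − I)·e^(rT) = (241.52 − 4.8891)·e^0.045000 = 236.6309 × 1.046028 = 247.5225
Market C$244.17 < fair 247.5225: forward underpriced → reverse cash-and-carry (short the stock, invest proceeds at r, pay the dividends, go long the forward).
Profit at T = |F_mkt − F*| = |244.17 − 247.5225| = C$3.35 per share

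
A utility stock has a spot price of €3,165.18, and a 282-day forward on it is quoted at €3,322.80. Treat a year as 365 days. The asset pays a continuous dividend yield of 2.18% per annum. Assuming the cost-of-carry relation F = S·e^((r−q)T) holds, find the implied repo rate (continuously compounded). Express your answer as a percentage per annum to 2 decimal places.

8.47%

From F = S·e^((r−q)T): (r − q) = ln(F/S)/T
ln(3322.80/3165.18) = ln(1.049798) = 0.048598
(r − q) = 0.048598 / (282/365) = 0.062902
r = ln(F/S)/T + q = 0.062902 + 0.0218 = 0.084702
r = 8.47%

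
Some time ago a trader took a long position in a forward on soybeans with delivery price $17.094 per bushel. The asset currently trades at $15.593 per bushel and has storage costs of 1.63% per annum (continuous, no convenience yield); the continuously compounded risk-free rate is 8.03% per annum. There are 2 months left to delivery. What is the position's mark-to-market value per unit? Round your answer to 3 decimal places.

-$1.231 per bushel

Current fair forward for the remaining 2 months: F = S·e^((r + u)·T), (r + u) = 0.0803 + 0.0163 = 0.0966
F = 15.593 · e^(0.0966 × 2/12) = 15.593 × 1.016230 = 15.8461
Value of long forward = (F − K)·e^(−rT) = (15.8461 − 17.094) · e^(−0.0803·2/12)
= -1.2479 × 0.986706 = -1.231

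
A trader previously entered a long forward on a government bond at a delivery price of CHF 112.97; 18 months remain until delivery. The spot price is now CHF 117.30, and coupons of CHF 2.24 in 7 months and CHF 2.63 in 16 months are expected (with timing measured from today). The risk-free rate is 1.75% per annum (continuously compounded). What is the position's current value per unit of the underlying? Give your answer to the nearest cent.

PV(remaining coupons) I = 2.24·e^(−0.0175·7/12) + 2.63·e^(−0.0175·16/12) = 4.7866
Current forward F = (S − I)·e^(rT) = (117.30 − 4.7866)·e^(0.0175·18/12) = 112.5134 × 1.026598 = 115.5060
Value (long) = (F − K)·e^(−rT) = (115.5060 − 112.97) × 0.974092 = 2.4703
Value = CHF 2.47

CHF 2.47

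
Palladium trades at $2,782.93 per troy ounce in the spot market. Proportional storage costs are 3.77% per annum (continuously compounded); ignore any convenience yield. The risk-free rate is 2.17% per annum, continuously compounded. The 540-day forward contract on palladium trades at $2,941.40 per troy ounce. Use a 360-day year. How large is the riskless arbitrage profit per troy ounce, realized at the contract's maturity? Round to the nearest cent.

$100.87 per troy ounce

Fair forward: F* = S·e^(carry·T), with carry = (r + u) = 0.0217 + 0.0377 = 0.0594
F* = 2782.93 · e^(0.0594 × 540/360) = 2782.93 · e^0.08910000 = 2782.93 × 1.09318997 = $3042.2712
Market $2941.40 < fair $3042.2712: forward underpriced → reverse cash-and-carry (short spot, go long the forward).
At maturity, profit = |F_mkt − F*| = |2941.40 − 3042.2712| = $100.87 per troy ounce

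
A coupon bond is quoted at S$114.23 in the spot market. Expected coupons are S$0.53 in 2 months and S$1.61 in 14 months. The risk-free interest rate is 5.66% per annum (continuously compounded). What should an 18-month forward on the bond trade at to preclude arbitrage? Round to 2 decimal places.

PV(coupons) I = 0.53·e^(−0.0566·2/12) + 1.61·e^(−0.0566·14/12)
I = 0.5250 + 1.5071 = 2.0321
F = (S − I)·e^(rT) = (114.23 − 2.0321) · e^(0.0566·18/12)
= 112.1979 · e^0.084900 = 112.1979 × 1.088608 = S$122.14

S$122.14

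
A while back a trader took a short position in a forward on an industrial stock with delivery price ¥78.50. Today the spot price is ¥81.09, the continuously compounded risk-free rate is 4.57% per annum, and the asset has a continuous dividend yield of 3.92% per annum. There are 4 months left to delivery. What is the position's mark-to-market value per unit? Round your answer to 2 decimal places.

Current fair forward for the remaining 4 months: F = S·e^((r − q)·T), (r − q) = 0.0457 − 0.0392 = 0.0065
F = 81.09 · e^(0.0065 × 4/12) = 81.09 × 1.002169 = 81.2659
Value of long forward = (F − K)·e^(−rT) = (81.2659 − 78.50) · e^(−0.0457·4/12)
= 2.7659 × 0.984882 = 2.72
Short position value = −(long value) = -¥2.72

-¥2.72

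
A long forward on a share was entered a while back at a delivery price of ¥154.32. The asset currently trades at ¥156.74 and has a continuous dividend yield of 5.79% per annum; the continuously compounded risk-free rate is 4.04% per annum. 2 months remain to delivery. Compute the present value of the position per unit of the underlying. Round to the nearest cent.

¥1.95

Current fair forward for the remaining 2 months: F = S·e^((r − q)·T), (r − q) = 0.0404 − 0.0579 = -0.0175
F = 156.74 · e^(-0.0175 × 2/12) = 156.74 × 0.997088 = 156.2836
Value of long forward = (F − K)·e^(−rT) = (156.2836 − 154.32) · e^(−0.0404·2/12)
= 1.9636 × 0.993289 = 1.95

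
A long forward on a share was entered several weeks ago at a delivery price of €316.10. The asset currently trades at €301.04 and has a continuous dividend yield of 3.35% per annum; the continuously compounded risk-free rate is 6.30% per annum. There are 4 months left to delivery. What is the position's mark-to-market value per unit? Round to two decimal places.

-€11.83

Current fair forward for the remaining 4 months: F = S·e^((r − q)·T), (r − q) = 0.0630 − 0.0335 = 0.0295
F = 301.04 · e^(0.0295 × 4/12) = 301.04 × 1.009882 = 304.0149
Value of long forward = (F − K)·e^(−rT) = (304.0149 − 316.10) · e^(−0.0630·4/12)
= -12.0851 × 0.979219 = -11.83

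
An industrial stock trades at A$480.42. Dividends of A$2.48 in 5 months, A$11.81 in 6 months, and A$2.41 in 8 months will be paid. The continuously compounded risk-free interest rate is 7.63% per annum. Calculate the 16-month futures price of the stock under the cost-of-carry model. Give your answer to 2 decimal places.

PV(dividends) I = 2.48·e^(−0.0763·5/12) + 11.81·e^(−0.0763·6/12) + 2.41·e^(−0.0763·8/12)
I = 2.4024 + 11.3679 + 2.2905 = 16.0608
F = (S − I)·e^(rT) = (480.42 − 16.0608) · e^(0.0763·16/12)
= 464.3592 · e^0.101733 = 464.3592 × 1.107088 = A$514.09

A$514.09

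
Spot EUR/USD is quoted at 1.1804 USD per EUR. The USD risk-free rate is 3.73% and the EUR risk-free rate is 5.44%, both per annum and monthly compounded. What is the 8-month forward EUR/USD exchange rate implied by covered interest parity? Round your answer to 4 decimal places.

1.1671

By covered interest parity, F = S · (1+r_USD/12)^(12T) / (1+r_EUR/12)^(12T)
= 1.1804 × 1.025139 / 1.036847 = 1.1804 × 0.988708
F = 1.1671 USD per EUR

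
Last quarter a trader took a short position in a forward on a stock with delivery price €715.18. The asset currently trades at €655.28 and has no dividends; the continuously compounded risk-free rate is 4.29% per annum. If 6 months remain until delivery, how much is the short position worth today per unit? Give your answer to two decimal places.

Current fair forward for the remaining 6 months: F = S·e^(r·T), r = 0.0429
F = 655.28 · e^(0.0429 × 6/12) = 655.28 × 1.021682 = 669.4878
Value of long forward = (F − K)·e^(−rT) = (669.4878 − 715.18) · e^(−0.0429·6/12)
= -45.6922 × 0.978778 = -44.72
Short position value = −(long value) = €44.72

€44.72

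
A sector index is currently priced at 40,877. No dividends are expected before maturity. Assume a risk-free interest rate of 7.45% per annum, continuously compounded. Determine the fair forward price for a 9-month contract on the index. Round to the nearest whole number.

43,226

F = S·e^(rT) = 40877 · e^(0.0745 × 9/12)
= 40877 · e^0.055875 = 40877 × 1.057465
F = 43,226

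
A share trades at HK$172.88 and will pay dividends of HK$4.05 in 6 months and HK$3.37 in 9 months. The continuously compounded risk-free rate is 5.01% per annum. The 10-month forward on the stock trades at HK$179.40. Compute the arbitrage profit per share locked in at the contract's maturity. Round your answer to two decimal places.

HK$6.65 per share

PV(dividends) I = 4.05·e^(−0.0501·6/12) + 3.37·e^(−0.0501·9/12) = 7.1955
Fair forward F* = (S − I)·e^(rT) = (172.88 − 7.1955)·e^0.041750 = 165.6845 × 1.042634 = 172.7483
Market HK$179.40 > fair 172.7483: forward overpriced → cash-and-carry (borrow at r, buy the stock and collect the dividends, short the forward).
Profit at T = |F_mkt − F*| = |179.40 − 172.7483| = HK$6.65 per share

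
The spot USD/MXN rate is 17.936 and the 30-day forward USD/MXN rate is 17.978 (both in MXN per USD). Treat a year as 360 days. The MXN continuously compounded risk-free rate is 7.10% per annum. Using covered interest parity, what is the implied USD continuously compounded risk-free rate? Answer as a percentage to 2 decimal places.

4.29%

F = S·e^((r_MXN − r_USD)T) ⇒ r_USD = r_MXN − ln(F/S)/T
ln(17.978/17.936) = 0.002339; /(30/360) = 0.028068
r_USD = 0.0710 − 0.028068 = 0.042932
r_USD = 4.29%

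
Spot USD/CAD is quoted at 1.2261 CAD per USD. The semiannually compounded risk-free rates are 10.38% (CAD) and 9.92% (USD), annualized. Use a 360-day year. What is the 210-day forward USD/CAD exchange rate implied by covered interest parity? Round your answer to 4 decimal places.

1.2292

By covered interest parity, F = S · (1+r_CAD/2)^(2T) / (1+r_USD/2)^(2T)
= 1.2261 × 1.060808 / 1.058103 = 1.2261 × 1.002556
F = 1.2292 CAD per USD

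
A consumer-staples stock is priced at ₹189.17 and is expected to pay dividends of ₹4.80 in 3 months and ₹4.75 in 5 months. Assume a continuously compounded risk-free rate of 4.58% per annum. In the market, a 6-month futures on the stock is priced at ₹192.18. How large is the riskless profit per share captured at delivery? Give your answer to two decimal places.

₹8.25 per share

PV(dividends) I = 4.80·e^(−0.0458·3/12) + 4.75·e^(−0.0458·5/12) = 9.4056
Fair futures F* = (S − I)·e^(rT) = (189.17 − 9.4056)·e^0.022900 = 179.7644 × 1.023164 = 183.9285
Market ₹192.18 > fair 183.9285: forward overpriced → cash-and-carry (borrow at r, buy the stock and collect the dividends, short the forward).
Profit at T = |F_mkt − F*| = |192.18 − 183.9285| = ₹8.25 per share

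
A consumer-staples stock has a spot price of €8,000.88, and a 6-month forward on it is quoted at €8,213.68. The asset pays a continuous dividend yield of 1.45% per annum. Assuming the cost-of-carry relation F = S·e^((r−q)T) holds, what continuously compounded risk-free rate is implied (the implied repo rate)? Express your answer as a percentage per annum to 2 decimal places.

6.70%

From F = S·e^((r−q)T): (r − q) = ln(F/S)/T
ln(8213.68/8000.88) = ln(1.026597) = 0.026249
(r − q) = 0.026249 / (6/12) = 0.052498
r = ln(F/S)/T + q = 0.052498 + 0.0145 = 0.066998
r = 6.70%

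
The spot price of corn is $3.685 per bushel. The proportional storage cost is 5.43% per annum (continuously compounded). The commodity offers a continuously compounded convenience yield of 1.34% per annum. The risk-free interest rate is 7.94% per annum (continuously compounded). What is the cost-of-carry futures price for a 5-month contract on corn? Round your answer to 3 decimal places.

Net carry = r + u − y = 0.0794 + 0.0543 − 0.0134 = 0.1203
F = S·e^((r+u−y)T) = 3.685 · e^(0.1203 × 5/12) = 3.685 · e^0.050125
= 3.685 × 1.051403 = $3.874 per bushel

$3.874 per bushel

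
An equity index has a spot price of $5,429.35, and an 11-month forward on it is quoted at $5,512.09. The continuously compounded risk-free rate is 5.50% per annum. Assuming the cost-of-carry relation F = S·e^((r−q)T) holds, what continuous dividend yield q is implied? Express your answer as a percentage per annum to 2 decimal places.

3.85%

From F = S·e^((r−q)T): (r − q) = ln(F/S)/T
ln(5512.09/5429.35) = ln(1.015239) = 0.015124
(r − q) = 0.015124 / (11/12) = 0.016499
q = r − ln(F/S)/T = 0.0550 − 0.016499 = 0.038501
q = 3.85%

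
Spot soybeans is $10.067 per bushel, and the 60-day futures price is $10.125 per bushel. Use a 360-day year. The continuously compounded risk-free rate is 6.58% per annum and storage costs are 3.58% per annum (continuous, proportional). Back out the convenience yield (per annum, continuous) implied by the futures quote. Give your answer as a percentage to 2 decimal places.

F = S·e^((r+u−y)T) ⇒ (r+u−y) = ln(F/S)/T
ln(10.125/10.067) = 0.005745; /T ⇒ 0.034470
y = r + u − ln(F/S)/T = 0.0658 + 0.0358 − 0.034470 = 0.067130
y = 6.71%

6.71%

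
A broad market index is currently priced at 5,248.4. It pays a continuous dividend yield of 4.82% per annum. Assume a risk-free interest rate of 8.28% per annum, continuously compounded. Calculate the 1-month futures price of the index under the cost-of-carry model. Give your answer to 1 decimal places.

5,263.6

F = S·e^((r − q)T) = 5248.4 · e^((0.0828 − 0.0482) × 1/12)
= 5248.4 · e^0.002883 = 5248.4 × 1.002887
F = 5,263.6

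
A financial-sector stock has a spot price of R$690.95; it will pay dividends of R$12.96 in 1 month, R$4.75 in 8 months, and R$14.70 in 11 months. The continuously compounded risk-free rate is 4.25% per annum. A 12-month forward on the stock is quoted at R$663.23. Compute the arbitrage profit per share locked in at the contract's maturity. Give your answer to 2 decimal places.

PV(dividends) I = 12.96·e^(−0.0425·1/12) + 4.75·e^(−0.0425·8/12) + 14.70·e^(−0.0425·11/12) = 31.6698
Fair forward F* = (S − I)·e^(rT) = (690.95 − 31.6698)·e^0.042500 = 659.2802 × 1.043416 = 687.9035
Market R$663.23 < fair 687.9035: forward underpriced → reverse cash-and-carry (short the stock, invest proceeds at r, pay the dividends, go long the forward).
Profit at T = |F_mkt − F*| = |663.23 − 687.9035| = R$24.67 per share

R$24.67 per share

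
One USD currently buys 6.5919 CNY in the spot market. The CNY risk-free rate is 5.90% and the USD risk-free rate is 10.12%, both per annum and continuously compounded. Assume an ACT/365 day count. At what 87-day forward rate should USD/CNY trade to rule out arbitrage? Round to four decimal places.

F = S·e^((r_CNY − r_USD)T) = 6.5919 · e^((0.0590 − 0.1012) × 87/365)
= 6.5919 · e^-0.010059 = 6.5919 × 0.989991
F = 6.5259 CNY per USD

6.5259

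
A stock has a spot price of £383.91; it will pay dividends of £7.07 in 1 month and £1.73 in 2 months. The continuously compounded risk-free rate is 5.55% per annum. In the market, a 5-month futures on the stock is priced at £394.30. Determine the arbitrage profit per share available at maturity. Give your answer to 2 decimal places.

PV(dividends) I = 7.07·e^(−0.0555·1/12) + 1.73·e^(−0.0555·2/12) = 8.7514
Fair futures F* = (S − I)·e^(rT) = (383.91 − 8.7514)·e^0.023125 = 375.1586 × 1.023394 = 383.9351
Market £394.30 > fair 383.9351: forward overpriced → cash-and-carry (borrow at r, buy the stock and collect the dividends, short the forward).
Profit at T = |F_mkt − F*| = |394.30 − 383.9351| = £10.36 per share

£10.36 per share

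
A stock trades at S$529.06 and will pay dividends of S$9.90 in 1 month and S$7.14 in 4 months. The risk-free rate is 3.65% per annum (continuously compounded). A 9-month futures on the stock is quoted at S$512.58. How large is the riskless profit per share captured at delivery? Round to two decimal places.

PV(dividends) I = 9.90·e^(−0.0365·1/12) + 7.14·e^(−0.0365·4/12) = 16.9236
Fair futures F* = (S − I)·e^(rT) = (529.06 − 16.9236)·e^0.027375 = 512.1364 × 1.027753 = 526.3497
Market S$512.58 < fair 526.3497: forward underpriced → reverse cash-and-carry (short the stock, invest proceeds at r, pay the dividends, go long the forward).
Profit at T = |F_mkt − F*| = |512.58 − 526.3497| = S$13.77 per share

S$13.77 per share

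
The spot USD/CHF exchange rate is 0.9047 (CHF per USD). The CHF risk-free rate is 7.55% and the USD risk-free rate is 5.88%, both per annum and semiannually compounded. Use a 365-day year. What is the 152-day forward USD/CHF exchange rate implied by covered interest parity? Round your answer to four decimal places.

By covered interest parity, F = S · (1+r_CHF/2)^(2T) / (1+r_USD/2)^(2T)
= 0.9047 × 1.031343 / 1.024427 = 0.9047 × 1.006751
F = 0.9108 CHF per USD

0.9108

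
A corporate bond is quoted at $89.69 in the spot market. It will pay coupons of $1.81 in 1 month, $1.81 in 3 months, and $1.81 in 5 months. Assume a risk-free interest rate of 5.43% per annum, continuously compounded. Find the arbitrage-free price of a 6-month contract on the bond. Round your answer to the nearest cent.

PV(coupons) I = 1.81·e^(−0.0543·1/12) + 1.81·e^(−0.0543·3/12) + 1.81·e^(−0.0543·5/12)
I = 1.8018 + 1.7856 + 1.7695 = 5.3569
F = (S − I)·e^(rT) = (89.69 − 5.3569) · e^(0.0543·6/12)
= 84.3331 · e^0.027150 = 84.3331 × 1.027522 = $86.65

$86.65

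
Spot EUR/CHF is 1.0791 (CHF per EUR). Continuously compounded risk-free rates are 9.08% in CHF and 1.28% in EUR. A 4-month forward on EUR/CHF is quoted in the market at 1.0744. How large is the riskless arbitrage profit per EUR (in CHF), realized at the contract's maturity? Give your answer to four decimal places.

0.0331 per EUR (in CHF)

Fair forward: F* = S·e^(carry·T), with carry = (r_CHF − r_EUR) = 0.0908 − 0.0128 = 0.0780
F* = 1.0791 · e^(0.0780 × 4/12) = 1.0791 · e^0.026000 = 1.0791 × 1.026341 = 1.1075
Market 1.0744 < fair 1.1075: forward underpriced → reverse cash-and-carry (short spot, go long the forward).
At maturity, profit = |F_mkt − F*| = |1.0744 − 1.1075| = 0.0331 per EUR (in CHF)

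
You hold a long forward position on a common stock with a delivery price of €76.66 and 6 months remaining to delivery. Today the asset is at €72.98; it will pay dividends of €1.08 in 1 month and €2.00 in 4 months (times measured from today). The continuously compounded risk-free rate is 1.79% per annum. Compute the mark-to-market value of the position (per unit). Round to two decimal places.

PV(remaining dividends) I = 1.08·e^(−0.0179·1/12) + 2.00·e^(−0.0179·4/12) = 3.0665
Current forward F = (S − I)·e^(rT) = (72.98 − 3.0665)·e^(0.0179·6/12) = 69.9135 × 1.008990 = 70.5420
Value (long) = (F − K)·e^(−rT) = (70.5420 − 76.66) × 0.991090 = -6.0635
Value = -€6.06

-€6.06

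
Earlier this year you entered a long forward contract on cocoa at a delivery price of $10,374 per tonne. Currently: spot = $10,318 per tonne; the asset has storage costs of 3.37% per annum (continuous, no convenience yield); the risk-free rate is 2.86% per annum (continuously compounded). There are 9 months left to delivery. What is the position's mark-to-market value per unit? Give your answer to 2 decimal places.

$428.26 per tonne

Current fair forward for the remaining 9 months: F = S·e^((r + u)·T), (r + u) = 0.0286 + 0.0337 = 0.0623
F = 10318 · e^(0.0623 × 9/12) = 10318 × 1.04783382 = 10811.5494
Value of long forward = (F − K)·e^(−rT) = (10811.5494 − 10374) · e^(−0.0286·9/12)
= 437.5494 × 0.97877842 = 428.26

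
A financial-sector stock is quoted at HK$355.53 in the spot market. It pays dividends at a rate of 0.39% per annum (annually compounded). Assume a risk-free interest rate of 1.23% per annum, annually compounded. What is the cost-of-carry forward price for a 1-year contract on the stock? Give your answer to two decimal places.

F = S · (1+r)^T / (1+q)^T
= 355.53 × 1.012300 / 1.003900 = 355.53 × 1.008367
F = HK$358.50

HK$358.50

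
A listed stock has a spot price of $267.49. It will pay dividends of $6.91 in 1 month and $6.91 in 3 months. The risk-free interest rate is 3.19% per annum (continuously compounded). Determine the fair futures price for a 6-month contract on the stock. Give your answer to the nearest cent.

PV(dividends) I = 6.91·e^(−0.0319·1/12) + 6.91·e^(−0.0319·3/12)
I = 6.8917 + 6.8551 = 13.7468
F = (S − I)·e^(rT) = (267.49 − 13.7468) · e^(0.0319·6/12)
= 253.7432 · e^0.015950 = 253.7432 × 1.016078 = $257.82

$257.82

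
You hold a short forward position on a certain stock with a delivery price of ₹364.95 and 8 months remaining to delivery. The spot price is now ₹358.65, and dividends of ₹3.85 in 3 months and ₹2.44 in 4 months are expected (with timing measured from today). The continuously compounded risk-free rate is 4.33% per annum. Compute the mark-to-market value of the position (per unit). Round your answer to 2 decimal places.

₹2.13

PV(remaining dividends) I = 3.85·e^(−0.0433·3/12) + 2.44·e^(−0.0433·4/12) = 6.2136
Current forward F = (S − I)·e^(rT) = (358.65 − 6.2136)·e^(0.0433·8/12) = 352.4364 × 1.029287 = 362.7582
Value (long) = (F − K)·e^(−rT) = (362.7582 − 364.95) × 0.971546 = -2.1294
Short position value = −(long value) = ₹2.13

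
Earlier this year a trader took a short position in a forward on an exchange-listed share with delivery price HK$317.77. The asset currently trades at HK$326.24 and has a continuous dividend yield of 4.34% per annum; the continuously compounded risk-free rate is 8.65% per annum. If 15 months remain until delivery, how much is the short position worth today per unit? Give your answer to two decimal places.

-HK$23.81

Current fair forward for the remaining 15 months: F = S·e^((r − q)·T), (r − q) = 0.0865 − 0.0434 = 0.0431
F = 326.24 · e^(0.0431 × 15/12) = 326.24 × 1.055353 = 344.2984
Value of long forward = (F − K)·e^(−rT) = (344.2984 − 317.77) · e^(−0.0865·15/12)
= 26.5284 × 0.897515 = 23.81
Short position value = −(long value) = -HK$23.81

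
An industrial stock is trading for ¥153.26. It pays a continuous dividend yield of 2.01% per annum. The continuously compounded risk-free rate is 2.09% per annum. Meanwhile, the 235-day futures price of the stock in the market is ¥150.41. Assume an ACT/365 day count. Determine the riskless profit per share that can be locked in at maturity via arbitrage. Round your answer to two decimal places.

¥2.93 per share

Fair futures: F* = S·e^(carry·T), with carry = (r − q) = 0.0209 − 0.0201 = 0.0008
F* = 153.26 · e^(0.0008 × 235/365) = 153.26 · e^0.000515 = 153.26 × 1.000515 = ¥153.3389
Market ¥150.41 < fair ¥153.3389: forward underpriced → reverse cash-and-carry (short spot, go long the forward).
At maturity, profit = |F_mkt − F*| = |150.41 − 153.3389| = ¥2.93 per share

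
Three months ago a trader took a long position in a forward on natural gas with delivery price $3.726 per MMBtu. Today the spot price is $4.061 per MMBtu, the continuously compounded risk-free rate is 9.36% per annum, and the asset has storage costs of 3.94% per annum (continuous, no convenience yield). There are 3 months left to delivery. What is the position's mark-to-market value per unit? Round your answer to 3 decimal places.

Current fair forward for the remaining 3 months: F = S·e^((r + u)·T), (r + u) = 0.0936 + 0.0394 = 0.1330
F = 4.061 · e^(0.1330 × 3/12) = 4.061 × 1.033809 = 4.1983
Value of long forward = (F − K)·e^(−rT) = (4.1983 − 3.726) · e^(−0.0936·3/12)
= 0.4723 × 0.976872 = 0.461

$0.461 per MMBtu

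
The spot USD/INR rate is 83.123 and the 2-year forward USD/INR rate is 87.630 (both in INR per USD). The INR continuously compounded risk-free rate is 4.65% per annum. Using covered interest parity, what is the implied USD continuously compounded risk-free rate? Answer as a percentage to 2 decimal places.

2.01%

F = S·e^((r_INR − r_USD)T) ⇒ r_USD = r_INR − ln(F/S)/T
ln(87.630/83.123) = 0.052802; /(2) = 0.026401
r_USD = 0.0465 − 0.026401 = 0.020099
r_USD = 2.01%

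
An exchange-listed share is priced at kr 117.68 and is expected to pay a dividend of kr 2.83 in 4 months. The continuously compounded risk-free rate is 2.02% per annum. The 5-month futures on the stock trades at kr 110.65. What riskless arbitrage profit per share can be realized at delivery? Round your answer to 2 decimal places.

PV(dividends) I = 2.83·e^(−0.0202·4/12) = 2.8110
Fair futures F* = (S − I)·e^(rT) = (117.68 − 2.8110)·e^0.008417 = 114.8690 × 1.008453 = 115.8400
Market kr 110.65 < fair 115.8400: forward underpriced → reverse cash-and-carry (short the stock, invest proceeds at r, pay the dividends, go long the forward).
Profit at T = |F_mkt − F*| = |110.65 − 115.8400| = kr 5.19 per share

kr 5.19 per share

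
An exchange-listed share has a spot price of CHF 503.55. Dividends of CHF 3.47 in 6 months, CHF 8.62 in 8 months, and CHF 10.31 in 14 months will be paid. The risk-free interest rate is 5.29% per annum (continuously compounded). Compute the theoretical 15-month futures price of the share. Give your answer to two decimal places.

CHF 515.12

PV(dividends) I = 3.47·e^(−0.0529·6/12) + 8.62·e^(−0.0529·8/12) + 10.31·e^(−0.0529·14/12)
I = 3.3794 + 8.3213 + 9.6929 = 21.3936
F = (S − I)·e^(rT) = (503.55 − 21.3936) · e^(0.0529·15/12)
= 482.1564 · e^0.066125 = 482.1564 × 1.068360 = CHF 515.12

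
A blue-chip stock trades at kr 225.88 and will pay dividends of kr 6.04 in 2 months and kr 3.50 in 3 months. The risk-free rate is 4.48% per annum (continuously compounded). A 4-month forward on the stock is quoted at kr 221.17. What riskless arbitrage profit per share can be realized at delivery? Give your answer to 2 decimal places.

kr 1.49 per share

PV(dividends) I = 6.04·e^(−0.0448·2/12) + 3.50·e^(−0.0448·3/12) = 9.4561
Fair forward F* = (S − I)·e^(rT) = (225.88 − 9.4561)·e^0.014933 = 216.4239 × 1.015045 = 219.6800
Market kr 221.17 > fair 219.6800: forward overpriced → cash-and-carry (borrow at r, buy the stock and collect the dividends, short the forward).
Profit at T = |F_mkt − F*| = |221.17 − 219.6800| = kr 1.49 per share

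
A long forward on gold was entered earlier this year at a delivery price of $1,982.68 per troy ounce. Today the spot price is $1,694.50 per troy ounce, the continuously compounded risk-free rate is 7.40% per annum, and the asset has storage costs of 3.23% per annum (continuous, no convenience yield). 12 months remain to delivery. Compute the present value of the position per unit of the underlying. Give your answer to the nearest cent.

-$91.13 per troy ounce

Current fair forward for the remaining 12 months: F = S·e^((r + u)·T), (r + u) = 0.0740 + 0.0323 = 0.1063
F = 1694.50 · e^(0.1063 × 12/12) = 1694.50 × 1.11215547 = 1884.5474
Value of long forward = (F − K)·e^(−rT) = (1884.5474 − 1982.68) · e^(−0.0740·12/12)
= -98.1326 × 0.92867169 = -91.13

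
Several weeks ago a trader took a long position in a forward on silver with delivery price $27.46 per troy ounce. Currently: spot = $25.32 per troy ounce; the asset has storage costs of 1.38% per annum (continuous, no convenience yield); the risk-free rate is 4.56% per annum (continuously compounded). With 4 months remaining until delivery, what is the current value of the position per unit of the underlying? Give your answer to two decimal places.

Current fair forward for the remaining 4 months: F = S·e^((r + u)·T), (r + u) = 0.0456 + 0.0138 = 0.0594
F = 25.32 · e^(0.0594 × 4/12) = 25.32 × 1.019997 = 25.8263
Value of long forward = (F − K)·e^(−rT) = (25.8263 − 27.46) · e^(−0.0456·4/12)
= -1.6337 × 0.984915 = -1.61

-$1.61 per troy ounce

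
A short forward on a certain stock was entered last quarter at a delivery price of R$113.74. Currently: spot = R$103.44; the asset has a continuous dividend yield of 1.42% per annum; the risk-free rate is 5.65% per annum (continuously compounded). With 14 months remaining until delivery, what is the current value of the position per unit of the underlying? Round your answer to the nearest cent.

R$4.74

Current fair forward for the remaining 14 months: F = S·e^((r − q)·T), (r − q) = 0.0565 − 0.0142 = 0.0423
F = 103.44 · e^(0.0423 × 14/12) = 103.44 × 1.050588 = 108.6728
Value of long forward = (F − K)·e^(−rT) = (108.6728 − 113.74) · e^(−0.0565·14/12)
= -5.0672 × 0.936209 = -4.74
Short position value = −(long value) = R$4.74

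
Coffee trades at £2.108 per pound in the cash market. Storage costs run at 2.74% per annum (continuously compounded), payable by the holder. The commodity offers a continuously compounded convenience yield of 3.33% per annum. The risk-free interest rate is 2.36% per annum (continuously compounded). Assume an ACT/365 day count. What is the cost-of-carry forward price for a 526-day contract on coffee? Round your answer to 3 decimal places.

Net carry = r + u − y = 0.0236 + 0.0274 − 0.0333 = 0.0177
F = S·e^((r+u−y)T) = 2.108 · e^(0.0177 × 526/365) = 2.108 · e^0.025507
= 2.108 × 1.025835 = £2.162 per pound

£2.162 per pound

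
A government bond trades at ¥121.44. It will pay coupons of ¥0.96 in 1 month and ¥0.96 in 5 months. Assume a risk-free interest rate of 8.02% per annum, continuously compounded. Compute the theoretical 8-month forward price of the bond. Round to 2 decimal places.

PV(coupons) I = 0.96·e^(−0.0802·1/12) + 0.96·e^(−0.0802·5/12)
I = 0.9536 + 0.9285 = 1.8821
F = (S − I)·e^(rT) = (121.44 − 1.8821) · e^(0.0802·8/12)
= 119.5579 · e^0.053467 = 119.5579 × 1.054922 = ¥126.12

¥126.12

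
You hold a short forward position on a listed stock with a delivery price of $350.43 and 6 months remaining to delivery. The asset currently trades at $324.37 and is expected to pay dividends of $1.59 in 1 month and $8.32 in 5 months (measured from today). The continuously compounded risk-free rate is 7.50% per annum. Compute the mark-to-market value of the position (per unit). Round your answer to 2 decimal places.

$22.81

PV(remaining dividends) I = 1.59·e^(−0.0750·1/12) + 8.32·e^(−0.0750·5/12) = 9.6441
Current forward F = (S − I)·e^(rT) = (324.37 − 9.6441)·e^(0.0750·6/12) = 314.7259 × 1.038212 = 326.7522
Value (long) = (F − K)·e^(−rT) = (326.7522 − 350.43) × 0.963194 = -22.8063
Short position value = −(long value) = $22.81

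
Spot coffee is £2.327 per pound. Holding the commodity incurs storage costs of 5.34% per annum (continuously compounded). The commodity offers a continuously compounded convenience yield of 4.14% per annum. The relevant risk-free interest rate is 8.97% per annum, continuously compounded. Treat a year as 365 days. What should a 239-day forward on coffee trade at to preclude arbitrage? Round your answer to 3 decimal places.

Net carry = r + u − y = 0.0897 + 0.0534 − 0.0414 = 0.1017
F = S·e^((r+u−y)T) = 2.327 · e^(0.1017 × 239/365) = 2.327 · e^0.066593
= 2.327 × 1.068860 = £2.487 per pound

£2.487 per pound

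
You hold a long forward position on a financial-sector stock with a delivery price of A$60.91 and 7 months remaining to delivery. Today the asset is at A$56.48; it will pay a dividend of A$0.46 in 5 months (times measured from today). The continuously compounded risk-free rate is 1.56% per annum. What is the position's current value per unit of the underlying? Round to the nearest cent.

-A$4.34

PV(remaining dividends) I = 0.46·e^(−0.0156·5/12) = 0.4570
Current forward F = (S − I)·e^(rT) = (56.48 − 0.4570)·e^(0.0156·7/12) = 56.0230 × 1.009142 = 56.5352
Value (long) = (F − K)·e^(−rT) = (56.5352 − 60.91) × 0.990941 = -4.3352
Value = -A$4.34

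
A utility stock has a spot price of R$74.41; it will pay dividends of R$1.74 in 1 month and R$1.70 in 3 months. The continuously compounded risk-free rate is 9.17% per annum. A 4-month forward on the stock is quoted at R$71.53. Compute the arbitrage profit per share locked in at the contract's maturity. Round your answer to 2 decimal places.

R$1.70 per share

PV(dividends) I = 1.74·e^(−0.0917·1/12) + 1.70·e^(−0.0917·3/12) = 3.3882
Fair forward F* = (S − I)·e^(rT) = (74.41 − 3.3882)·e^0.030567 = 71.0218 × 1.031039 = 73.2262
Market R$71.53 < fair 73.2262: forward underpriced → reverse cash-and-carry (short the stock, invest proceeds at r, pay the dividends, go long the forward).
Profit at T = |F_mkt − F*| = |71.53 − 73.2262| = R$1.70 per share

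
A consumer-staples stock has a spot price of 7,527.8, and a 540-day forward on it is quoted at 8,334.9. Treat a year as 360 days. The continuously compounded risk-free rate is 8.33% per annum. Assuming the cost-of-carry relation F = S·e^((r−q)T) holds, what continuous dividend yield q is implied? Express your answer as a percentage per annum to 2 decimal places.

From F = S·e^((r−q)T): (r − q) = ln(F/S)/T
ln(8334.9/7527.8) = ln(1.107216) = 0.101849
(r − q) = 0.101849 / (540/360) = 0.067899
q = r − ln(F/S)/T = 0.0833 − 0.067899 = 0.015401
q = 1.54%

1.54%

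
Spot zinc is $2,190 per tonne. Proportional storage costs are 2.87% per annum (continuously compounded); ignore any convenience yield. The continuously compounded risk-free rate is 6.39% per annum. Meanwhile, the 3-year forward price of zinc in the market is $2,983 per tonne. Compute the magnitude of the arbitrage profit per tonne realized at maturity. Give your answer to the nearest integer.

$92 per tonne

Fair forward: F* = S·e^(carry·T), with carry = (r + u) = 0.0639 + 0.0287 = 0.0926
F* = 2190 · e^(0.0926 × 3) = 2190 · e^0.277800 = 2190 × 1.320222 = $2891.2862
Market $2983 > fair $2891.2862: forward overpriced → cash-and-carry (buy spot, short the forward).
At maturity, profit = |F_mkt − F*| = |2983 − 2891.2862| = $92 per tonne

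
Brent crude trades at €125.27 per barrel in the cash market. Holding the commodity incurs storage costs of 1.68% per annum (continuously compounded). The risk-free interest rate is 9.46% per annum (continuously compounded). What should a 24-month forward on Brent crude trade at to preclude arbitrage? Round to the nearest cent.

Net carry = r + u − y = 0.0946 + 0.0168 − 0.0000 = 0.1114
F = S·e^((r+u−y)T) = 125.27 · e^(0.1114 × 24/12) = 125.27 · e^0.222800
= 125.27 × 1.249571 = €156.53 per barrel

€156.53 per barrel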